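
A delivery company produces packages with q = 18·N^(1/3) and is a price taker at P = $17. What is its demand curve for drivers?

N(w) = (102/w)^(3/2)

MP_N = (1/3)·18·N^(-2/3) = 6·N^(-2/3).
Setting P·MP_N = w: 102·N^(-2/3) = w.
Solving for N: N^(-2/3) = w/102, so N = (102/w)^(3/2).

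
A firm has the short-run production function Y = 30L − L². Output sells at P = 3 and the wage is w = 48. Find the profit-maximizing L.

L* = 7

The marginal product of L is MP_L = 30 − 2L.
A price-taking firm hires until the value of the marginal product equals the wage: P·MP_L = w, so 3·(30 − 2L) = 48.
Then 30 − 2L = 16, giving L = 7.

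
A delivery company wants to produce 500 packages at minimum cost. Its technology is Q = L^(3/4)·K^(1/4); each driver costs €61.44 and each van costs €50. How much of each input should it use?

Cost minimization requires the marginal rate of technical substitution to equal the input-price ratio: MP_L/MP_K = w/r.
Here MP_L/MP_K = (3/4)·(K/L)/(1/4) = 3·(K/L). Setting this equal to 61.44/50 = 1.2288 gives K = 0.4096L.
Substituting into Q = 500: L^(3/4)·(0.4096L)^(1/4) = 500.
Solving, L = 625 and K = 256.

L* = 625, K* = 256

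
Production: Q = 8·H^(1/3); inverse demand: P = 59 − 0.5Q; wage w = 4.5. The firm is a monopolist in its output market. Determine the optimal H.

Marginal revenue from the inverse demand is MR = 59 − Q.
The marginal product is MP_H = (8/3)·H^(-2/3).
A monopolist hires until marginal revenue product equals the wage: MR·MP_H = w.
At H, Q = 8·H^(1/3). Substituting and solving: (59 − 8·H^(1/3))·(8/3)·H^(-2/3) = 4.5 gives H = 64.

H* = 64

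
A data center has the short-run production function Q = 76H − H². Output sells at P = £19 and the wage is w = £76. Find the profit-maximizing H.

H* = 36

The marginal product of H is MP_H = 76 − 2H.
A price-taking firm hires until the value of the marginal product equals the wage: P·MP_H = w, so 19·(76 − 2H) = 76.
Then 76 − 2H = 4, giving H = 36.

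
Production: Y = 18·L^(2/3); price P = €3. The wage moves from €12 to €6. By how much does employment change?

ΔL = 189

From P·MP_L = w with MP_L = 12·L^(-1/3), the labor demand is L(w) = (36/w)^(3).
At w = 12: L = 27. At w = 6: L = 216.
ΔL = 216 − 27 = 189.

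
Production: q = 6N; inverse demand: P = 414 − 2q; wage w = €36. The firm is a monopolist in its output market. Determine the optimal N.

N* = 17

Marginal revenue from the inverse demand is MR = 414 − 4q.
The marginal product is MP_N = 6.
A monopolist hires until marginal revenue product equals the wage: MR·MP_N = w.
(414 − 24N)·6 = 36, so N = 17.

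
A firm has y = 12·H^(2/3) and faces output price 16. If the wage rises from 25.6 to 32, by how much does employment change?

ΔH = -61

From P·MP_H = w with MP_H = 8·H^(-1/3), the labor demand is H(w) = (128/w)^(3).
At w = 25.6: H = 125. At w = 32: H = 64.
ΔH = 64 − 125 = -61.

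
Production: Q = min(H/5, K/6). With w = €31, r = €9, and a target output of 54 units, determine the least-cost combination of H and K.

H* = 270, K* = 324

With a fixed-proportions technology, the cost-minimizing bundle uses no slack in either input: H/5 = K/6 = Q.
So H = 5·54 = 270 and K = 6·54 = 324.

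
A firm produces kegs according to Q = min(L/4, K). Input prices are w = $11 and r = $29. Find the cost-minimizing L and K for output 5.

L* = 20, K* = 5

With a fixed-proportions technology, the cost-minimizing bundle uses no slack in either input: L/4 = K = Q.
So L = 4·5 = 20 and K = 5.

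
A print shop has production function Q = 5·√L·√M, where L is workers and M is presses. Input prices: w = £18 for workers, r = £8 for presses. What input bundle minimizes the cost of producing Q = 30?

Cost minimization requires the marginal rate of technical substitution to equal the input-price ratio: MP_L/MP_M = w/r.
Here MP_L/MP_M = (1/2)·(M/L)/(1/2) = (M/L). Setting this equal to 18/8 = 2.25 gives M = 2.25L.
Substituting into Q = 30: 5·L^(1/2)·(2.25L)^(1/2) = 30.
Solving, L = 4 and M = 9.

L* = 4, M* = 9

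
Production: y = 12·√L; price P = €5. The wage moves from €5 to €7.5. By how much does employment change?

From P·MP_L = w with MP_L = 6·L^(-1/2), the labor demand is L(w) = (30/w)^(2).
At w = 5: L = 36. At w = 7.5: L = 16.
ΔL = 16 − 36 = -20.

ΔL = -20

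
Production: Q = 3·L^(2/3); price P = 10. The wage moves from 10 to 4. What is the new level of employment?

From P·MP_L = w with MP_L = 2·L^(-1/3), the labor demand is L(w) = (20/w)^(3).
At w = 10: L = 8. At w = 4: L = 125.

L* = 125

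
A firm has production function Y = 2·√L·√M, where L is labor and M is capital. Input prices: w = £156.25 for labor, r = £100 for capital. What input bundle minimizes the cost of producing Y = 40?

Cost minimization requires the marginal rate of technical substitution to equal the input-price ratio: MP_L/MP_M = w/r.
Here MP_L/MP_M = (1/2)·(M/L)/(1/2) = (M/L). Setting this equal to 156.25/100 = 1.5625 gives M = 1.5625L.
Substituting into Y = 40: 2·L^(1/2)·(1.5625L)^(1/2) = 40.
Solving, L = 16 and M = 25.

L* = 16, M* = 25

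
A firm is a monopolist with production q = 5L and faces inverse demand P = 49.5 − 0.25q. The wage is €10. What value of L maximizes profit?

L* = 19

Marginal revenue from the inverse demand is MR = 49.5 − 0.5q.
The marginal product is MP_L = 5.
A monopolist hires until marginal revenue product equals the wage: MR·MP_L = w.
(49.5 − 2.5L)·5 = 10, so L = 19.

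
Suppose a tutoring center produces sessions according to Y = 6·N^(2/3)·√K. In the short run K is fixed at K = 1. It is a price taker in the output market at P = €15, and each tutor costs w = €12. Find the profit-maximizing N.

N* = 125

With K = 1, MP_N = (2/3)·6·N^(-1/3)·1^(1/2) = 4·N^(-1/3).
Profit maximization for a price taker requires P·MP_N = w: 15·4·N^(-1/3) = 12.
So N^(-1/3) = 0.2, which gives N = 125.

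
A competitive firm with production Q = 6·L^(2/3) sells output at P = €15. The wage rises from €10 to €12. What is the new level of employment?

L* = 125

From P·MP_L = w with MP_L = 4·L^(-1/3), the labor demand is L(w) = (60/w)^(3).
At w = 10: L = 216. At w = 12: L = 125.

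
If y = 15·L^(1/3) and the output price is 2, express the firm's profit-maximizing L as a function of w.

MP_L = (1/3)·15·L^(-2/3) = 5·L^(-2/3).
Setting P·MP_L = w: 10·L^(-2/3) = w.
Solving for L: L^(-2/3) = w/10, so L = (10/w)^(3/2).

L(w) = (10/w)^(3/2)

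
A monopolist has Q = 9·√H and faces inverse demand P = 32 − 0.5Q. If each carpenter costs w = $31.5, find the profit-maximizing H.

Marginal revenue from the inverse demand is MR = 32 − Q.
The marginal product is MP_H = 4.5·H^(-1/2).
A monopolist hires until marginal revenue product equals the wage: MR·MP_H = w.
At H, Q = 9·√H. Substituting and solving: (32 − 9·√H)·4.5·H^(-1/2) = 31.5 gives H = 4.

H* = 4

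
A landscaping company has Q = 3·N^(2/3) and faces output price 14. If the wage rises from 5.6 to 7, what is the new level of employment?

N* = 64

From P·MP_N = w with MP_N = 2·N^(-1/3), the labor demand is N(w) = (28/w)^(3).
At w = 5.6: N = 125. At w = 7: N = 64.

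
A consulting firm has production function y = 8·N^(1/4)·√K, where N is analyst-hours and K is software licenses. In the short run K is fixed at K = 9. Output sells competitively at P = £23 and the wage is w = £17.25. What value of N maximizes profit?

With K = 9, MP_N = (1/4)·8·N^(-3/4)·9^(1/2) = 6·N^(-3/4).
Profit maximization for a price taker requires P·MP_N = w: 23·6·N^(-3/4) = 17.25.
So N^(-3/4) = 0.125, which gives N = 16.

N* = 16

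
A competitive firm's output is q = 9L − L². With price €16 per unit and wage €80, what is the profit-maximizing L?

L* = 2

The marginal product of L is MP_L = 9 − 2L.
A price-taking firm hires until the value of the marginal product equals the wage: P·MP_L = w, so 16·(9 − 2L) = 80.
Then 9 − 2L = 5, giving L = 2.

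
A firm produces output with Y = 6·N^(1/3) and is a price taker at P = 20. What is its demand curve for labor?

MP_N = (1/3)·6·N^(-2/3) = 2·N^(-2/3).
Setting P·MP_N = w: 40·N^(-2/3) = w.
Solving for N: N^(-2/3) = w/40, so N = (40/w)^(3/2).

N(w) = (40/w)^(3/2)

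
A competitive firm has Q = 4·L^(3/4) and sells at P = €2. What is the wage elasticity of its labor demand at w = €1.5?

ε = -4

MP_L = (3/4)·4·L^(-1/4), so P·MP_L = w gives 6·L^(-1/4) = w.
Solving, L(w) = (6/w)^(4). This is a constant-elasticity form: L ∝ w^(−4), so ε = −4.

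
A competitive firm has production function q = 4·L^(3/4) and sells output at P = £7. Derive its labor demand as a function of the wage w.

L(w) = 194481/w^(4)

MP_L = (3/4)·4·L^(-1/4) = 3·L^(-1/4).
Setting P·MP_L = w: 21·L^(-1/4) = w.
Solving for L: L^(-1/4) = w/21, so L = (21/w)^(4).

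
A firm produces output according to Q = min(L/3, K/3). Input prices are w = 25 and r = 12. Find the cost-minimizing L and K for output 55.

With a fixed-proportions technology, the cost-minimizing bundle uses no slack in either input: L/3 = K/3 = Q.
So L = 3·55 = 165 and K = 3·55 = 165.

L* = 165, K* = 165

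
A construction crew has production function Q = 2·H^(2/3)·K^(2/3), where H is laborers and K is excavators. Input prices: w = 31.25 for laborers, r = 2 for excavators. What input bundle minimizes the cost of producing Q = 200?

H* = 8, K* = 125

Cost minimization requires the marginal rate of technical substitution to equal the input-price ratio: MP_H/MP_K = w/r.
Here MP_H/MP_K = (2/3)·(K/H)/(2/3) = (K/H). Setting this equal to 31.25/2 = 15.625 gives K = 15.625H.
Substituting into Q = 200: 2·H^(2/3)·(15.625H)^(2/3) = 200.
Solving, H = 8 and K = 125.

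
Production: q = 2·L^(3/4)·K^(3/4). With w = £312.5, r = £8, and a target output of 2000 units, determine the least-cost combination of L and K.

Cost minimization requires the marginal rate of technical substitution to equal the input-price ratio: MP_L/MP_K = w/r.
Here MP_L/MP_K = (3/4)·(K/L)/(3/4) = (K/L). Setting this equal to 312.5/8 = 39.0625 gives K = 39.0625L.
Substituting into q = 2000: 2·L^(3/4)·(39.0625L)^(3/4) = 2000.
Solving, L = 16 and K = 625.

L* = 16, K* = 625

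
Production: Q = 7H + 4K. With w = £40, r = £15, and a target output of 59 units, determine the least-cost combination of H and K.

H* = 0, K* = 14.75

The inputs are perfect substitutes, so the firm uses whichever has the lower cost per unit of output.
Cost per unit of output via H is w/7 = 40/7; via K it is r/4 = 3.75. K is cheaper.
Producing Q = 59 with K alone: H = 0, K = 14.75.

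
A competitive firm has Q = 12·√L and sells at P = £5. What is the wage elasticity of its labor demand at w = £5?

MP_L = (1/2)·12·L^(-1/2), so P·MP_L = w gives 30·L^(-1/2) = w.
Solving, L(w) = (30/w)^(2). This is a constant-elasticity form: L ∝ w^(−2), so ε = −2.

ε = -2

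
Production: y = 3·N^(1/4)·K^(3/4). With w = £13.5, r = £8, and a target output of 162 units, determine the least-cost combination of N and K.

Cost minimization requires the marginal rate of technical substitution to equal the input-price ratio: MP_N/MP_K = w/r.
Here MP_N/MP_K = (1/4)·(K/N)/(3/4) = (1/3)·(K/N). Setting this equal to 13.5/8 = 1.6875 gives K = 5.0625N.
Substituting into y = 162: 3·N^(1/4)·(5.0625N)^(3/4) = 162.
Solving, N = 16 and K = 81.

N* = 16, K* = 81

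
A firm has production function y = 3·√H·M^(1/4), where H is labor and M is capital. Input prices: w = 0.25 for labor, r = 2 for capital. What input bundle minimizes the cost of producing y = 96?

Cost minimization requires the marginal rate of technical substitution to equal the input-price ratio: MP_H/MP_M = w/r.
Here MP_H/MP_M = (1/2)·(M/H)/(1/4) = 2·(M/H). Setting this equal to 0.25/2 = 0.125 gives M = 0.0625H.
Substituting into y = 96: 3·H^(1/2)·(0.0625H)^(1/4) = 96.
Solving, H = 256 and M = 16.

H* = 256, M* = 16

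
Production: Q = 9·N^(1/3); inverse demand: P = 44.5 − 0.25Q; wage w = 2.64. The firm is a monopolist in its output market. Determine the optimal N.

N* = 125

Marginal revenue from the inverse demand is MR = 44.5 − 0.5Q.
The marginal product is MP_N = 3·N^(-2/3).
A monopolist hires until marginal revenue product equals the wage: MR·MP_N = w.
At N, Q = 9·N^(1/3). Substituting and solving: (44.5 − 4.5·N^(1/3))·3·N^(-2/3) = 2.64 gives N = 125.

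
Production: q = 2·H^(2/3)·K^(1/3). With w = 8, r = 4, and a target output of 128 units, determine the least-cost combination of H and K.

Cost minimization requires the marginal rate of technical substitution to equal the input-price ratio: MP_H/MP_K = w/r.
Here MP_H/MP_K = (2/3)·(K/H)/(1/3) = 2·(K/H). Setting this equal to 8/4 = 2 gives K = H.
Substituting into q = 128: 2·H^(2/3)·(H)^(1/3) = 128.
Solving, H = 64 and K = 64.

H* = 64, K* = 64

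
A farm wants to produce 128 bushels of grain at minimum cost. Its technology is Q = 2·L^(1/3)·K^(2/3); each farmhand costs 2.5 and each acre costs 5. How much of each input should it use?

L* = 64, K* = 64

Cost minimization requires the marginal rate of technical substitution to equal the input-price ratio: MP_L/MP_K = w/r.
Here MP_L/MP_K = (1/3)·(K/L)/(2/3) = 0.5·(K/L). Setting this equal to 2.5/5 = 0.5 gives K = L.
Substituting into Q = 128: 2·L^(1/3)·(L)^(2/3) = 128.
Solving, L = 64 and K = 64.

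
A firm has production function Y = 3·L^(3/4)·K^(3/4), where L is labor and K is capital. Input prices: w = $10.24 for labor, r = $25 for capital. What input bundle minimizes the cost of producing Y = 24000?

Cost minimization requires the marginal rate of technical substitution to equal the input-price ratio: MP_L/MP_K = w/r.
Here MP_L/MP_K = (3/4)·(K/L)/(3/4) = (K/L). Setting this equal to 10.24/25 = 0.4096 gives K = 0.4096L.
Substituting into Y = 24000: 3·L^(3/4)·(0.4096L)^(3/4) = 24000.
Solving, L = 625 and K = 256.

L* = 625, K* = 256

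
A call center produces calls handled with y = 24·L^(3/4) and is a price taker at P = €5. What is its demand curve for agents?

MP_L = (3/4)·24·L^(-1/4) = 18·L^(-1/4).
Setting P·MP_L = w: 90·L^(-1/4) = w.
Solving for L: L^(-1/4) = w/90, so L = (90/w)^(4).

L(w) = (90/w)^(4)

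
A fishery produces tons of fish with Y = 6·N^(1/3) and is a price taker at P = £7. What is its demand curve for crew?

N(w) = (14/w)^(3/2)

MP_N = (1/3)·6·N^(-2/3) = 2·N^(-2/3).
Setting P·MP_N = w: 14·N^(-2/3) = w.
Solving for N: N^(-2/3) = w/14, so N = (14/w)^(3/2).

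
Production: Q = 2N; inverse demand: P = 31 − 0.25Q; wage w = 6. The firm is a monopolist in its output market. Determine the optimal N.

Marginal revenue from the inverse demand is MR = 31 − 0.5Q.
The marginal product is MP_N = 2.
A monopolist hires until marginal revenue product equals the wage: MR·MP_N = w.
(31 − N)·2 = 6, so N = 28.

N* = 28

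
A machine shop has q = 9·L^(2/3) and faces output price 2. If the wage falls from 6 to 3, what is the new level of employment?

L* = 64

From P·MP_L = w with MP_L = 6·L^(-1/3), the labor demand is L(w) = (12/w)^(3).
At w = 6: L = 8. At w = 3: L = 64.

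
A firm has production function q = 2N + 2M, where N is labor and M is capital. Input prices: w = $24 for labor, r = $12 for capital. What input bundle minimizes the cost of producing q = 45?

The inputs are perfect substitutes, so the firm uses whichever has the lower cost per unit of output.
Cost per unit of output via N is w/2 = 12; via M it is r/2 = 6. M is cheaper.
Producing q = 45 with M alone: N = 0, M = 22.5.

N* = 0, M* = 22.5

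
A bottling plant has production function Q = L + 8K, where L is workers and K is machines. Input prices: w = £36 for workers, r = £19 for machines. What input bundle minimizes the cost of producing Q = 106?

The inputs are perfect substitutes, so the firm uses whichever has the lower cost per unit of output.
Cost per unit of output via L is 36; via K it is 2.375. K is cheaper.
Producing Q = 106 with K alone: L = 0, K = 13.25.

L* = 0, K* = 13.25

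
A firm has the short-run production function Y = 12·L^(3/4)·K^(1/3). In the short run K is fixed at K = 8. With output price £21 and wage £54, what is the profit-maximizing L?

L* = 2401

With K = 8, MP_L = (3/4)·12·L^(-1/4)·8^(1/3) = 18·L^(-1/4).
Profit maximization for a price taker requires P·MP_L = w: 21·18·L^(-1/4) = 54.
So L^(-1/4) = 1/7, which gives L = 2401.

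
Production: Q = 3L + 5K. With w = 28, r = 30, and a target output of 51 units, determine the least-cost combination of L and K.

The inputs are perfect substitutes, so the firm uses whichever has the lower cost per unit of output.
Cost per unit of output via L is w/3 = 28/3; via K it is r/5 = 6. K is cheaper.
Producing Q = 51 with K alone: L = 0, K = 10.2.

L* = 0, K* = 10.2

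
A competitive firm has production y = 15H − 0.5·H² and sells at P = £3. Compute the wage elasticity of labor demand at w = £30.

ε = -2

From P·MP_H = w with MP_H = 15 − H, labor demand is H(w) = 15 − w/3.
dH/dw = −1/(3) = -1/3.
At w = 30, H = 5, so ε = (dH/dw)·(w/H) = (-1/3)·(30/5) = -2.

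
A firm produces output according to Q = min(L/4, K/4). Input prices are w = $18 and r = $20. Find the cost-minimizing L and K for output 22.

With a fixed-proportions technology, the cost-minimizing bundle uses no slack in either input: L/4 = K/4 = Q.
So L = 4·22 = 88 and K = 4·22 = 88.

L* = 88, K* = 88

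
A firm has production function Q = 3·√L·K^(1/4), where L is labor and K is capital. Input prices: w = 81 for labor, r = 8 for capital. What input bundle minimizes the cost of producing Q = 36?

L* = 16, K* = 81

Cost minimization requires the marginal rate of technical substitution to equal the input-price ratio: MP_L/MP_K = w/r.
Here MP_L/MP_K = (1/2)·(K/L)/(1/4) = 2·(K/L). Setting this equal to 81/8 = 10.125 gives K = 5.0625L.
Substituting into Q = 36: 3·L^(1/2)·(5.0625L)^(1/4) = 36.
Solving, L = 16 and K = 81.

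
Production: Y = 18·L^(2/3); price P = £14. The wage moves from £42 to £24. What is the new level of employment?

L* = 343

From P·MP_L = w with MP_L = 12·L^(-1/3), the labor demand is L(w) = (168/w)^(3).
At w = 42: L = 64. At w = 24: L = 343.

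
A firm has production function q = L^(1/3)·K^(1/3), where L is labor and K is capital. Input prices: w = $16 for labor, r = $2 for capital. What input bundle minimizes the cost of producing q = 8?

Cost minimization requires the marginal rate of technical substitution to equal the input-price ratio: MP_L/MP_K = w/r.
Here MP_L/MP_K = (1/3)·(K/L)/(1/3) = (K/L). Setting this equal to 16/2 = 8 gives K = 8L.
Substituting into q = 8: L^(1/3)·(8L)^(1/3) = 8.
Solving, L = 8 and K = 64.

L* = 8, K* = 64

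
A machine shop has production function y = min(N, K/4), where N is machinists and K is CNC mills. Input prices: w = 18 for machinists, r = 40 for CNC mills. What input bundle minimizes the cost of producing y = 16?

N* = 16, K* = 64

With a fixed-proportions technology, the cost-minimizing bundle uses no slack in either input: N = K/4 = y.
So N = 16 and K = 4·16 = 64.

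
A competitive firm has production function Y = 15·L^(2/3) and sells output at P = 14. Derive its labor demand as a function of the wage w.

MP_L = (2/3)·15·L^(-1/3) = 10·L^(-1/3).
Setting P·MP_L = w: 140·L^(-1/3) = w.
Solving for L: L^(-1/3) = w/140, so L = (140/w)^(3).

L(w) = 2744000/w³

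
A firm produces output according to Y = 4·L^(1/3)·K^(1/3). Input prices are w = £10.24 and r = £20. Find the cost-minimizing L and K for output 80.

L* = 125, K* = 64

Cost minimization requires the marginal rate of technical substitution to equal the input-price ratio: MP_L/MP_K = w/r.
Here MP_L/MP_K = (1/3)·(K/L)/(1/3) = (K/L). Setting this equal to 10.24/20 = 0.512 gives K = 0.512L.
Substituting into Y = 80: 4·L^(1/3)·(0.512L)^(1/3) = 80.
Solving, L = 125 and K = 64.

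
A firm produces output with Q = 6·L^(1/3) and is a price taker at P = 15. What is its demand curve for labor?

L(w) = (30/w)^(3/2)

MP_L = (1/3)·6·L^(-2/3) = 2·L^(-2/3).
Setting P·MP_L = w: 30·L^(-2/3) = w.
Solving for L: L^(-2/3) = w/30, so L = (30/w)^(3/2).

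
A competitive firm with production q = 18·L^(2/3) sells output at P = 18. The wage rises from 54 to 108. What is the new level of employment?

From P·MP_L = w with MP_L = 12·L^(-1/3), the labor demand is L(w) = (216/w)^(3).
At w = 54: L = 64. At w = 108: L = 8.

L* = 8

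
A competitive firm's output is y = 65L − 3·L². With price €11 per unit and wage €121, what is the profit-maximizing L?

L* = 9

The marginal product of L is MP_L = 65 − 6L.
A price-taking firm hires until the value of the marginal product equals the wage: P·MP_L = w, so 11·(65 − 6L) = 121.
Then 65 − 6L = 11, giving L = 9.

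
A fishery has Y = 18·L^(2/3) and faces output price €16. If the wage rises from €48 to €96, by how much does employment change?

ΔL = -56

From P·MP_L = w with MP_L = 12·L^(-1/3), the labor demand is L(w) = (192/w)^(3).
At w = 48: L = 64. At w = 96: L = 8.
ΔL = 8 − 64 = -56.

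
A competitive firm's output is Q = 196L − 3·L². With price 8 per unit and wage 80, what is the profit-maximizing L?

L* = 31

The marginal product of L is MP_L = 196 − 6L.
A price-taking firm hires until the value of the marginal product equals the wage: P·MP_L = w, so 8·(196 − 6L) = 80.
Then 196 − 6L = 10, giving L = 31.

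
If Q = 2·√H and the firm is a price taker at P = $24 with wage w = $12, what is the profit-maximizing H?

MP_H = (1/2)·2·H^(-1/2) = H^(-1/2).
Profit maximization for a price taker requires P·MP_H = w: 24·H^(-1/2) = 12.
So H^(-1/2) = 0.5, which gives H = 4.

H* = 4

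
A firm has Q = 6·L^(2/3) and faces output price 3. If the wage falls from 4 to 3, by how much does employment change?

From P·MP_L = w with MP_L = 4·L^(-1/3), the labor demand is L(w) = (12/w)^(3).
At w = 4: L = 27. At w = 3: L = 64.
ΔL = 64 − 27 = 37.

ΔL = 37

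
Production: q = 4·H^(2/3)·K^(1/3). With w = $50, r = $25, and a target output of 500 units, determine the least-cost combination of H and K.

Cost minimization requires the marginal rate of technical substitution to equal the input-price ratio: MP_H/MP_K = w/r.
Here MP_H/MP_K = (2/3)·(K/H)/(1/3) = 2·(K/H). Setting this equal to 50/25 = 2 gives K = H.
Substituting into q = 500: 4·H^(2/3)·(H)^(1/3) = 500.
Solving, H = 125 and K = 125.

H* = 125, K* = 125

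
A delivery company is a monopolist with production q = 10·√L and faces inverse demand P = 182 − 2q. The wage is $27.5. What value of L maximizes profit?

L* = 16

Marginal revenue from the inverse demand is MR = 182 − 4q.
The marginal product is MP_L = 5·L^(-1/2).
A monopolist hires until marginal revenue product equals the wage: MR·MP_L = w.
At L, q = 10·√L. Substituting and solving: (182 − 40·√L)·5·L^(-1/2) = 27.5 gives L = 16.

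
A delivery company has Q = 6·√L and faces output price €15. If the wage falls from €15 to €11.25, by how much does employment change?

ΔL = 7

From P·MP_L = w with MP_L = 3·L^(-1/2), the labor demand is L(w) = (45/w)^(2).
At w = 15: L = 9. At w = 11.25: L = 16.
ΔL = 16 − 9 = 7.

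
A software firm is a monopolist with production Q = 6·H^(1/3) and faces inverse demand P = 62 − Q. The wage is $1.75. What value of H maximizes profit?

H* = 64

Marginal revenue from the inverse demand is MR = 62 − 2Q.
The marginal product is MP_H = 2·H^(-2/3).
A monopolist hires until marginal revenue product equals the wage: MR·MP_H = w.
At H, Q = 6·H^(1/3). Substituting and solving: (62 − 12·H^(1/3))·2·H^(-2/3) = 1.75 gives H = 64.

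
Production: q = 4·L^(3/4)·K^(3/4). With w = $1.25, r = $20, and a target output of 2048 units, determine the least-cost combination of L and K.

L* = 256, K* = 16

Cost minimization requires the marginal rate of technical substitution to equal the input-price ratio: MP_L/MP_K = w/r.
Here MP_L/MP_K = (3/4)·(K/L)/(3/4) = (K/L). Setting this equal to 1.25/20 = 0.0625 gives K = 0.0625L.
Substituting into q = 2048: 4·L^(3/4)·(0.0625L)^(3/4) = 2048.
Solving, L = 256 and K = 16.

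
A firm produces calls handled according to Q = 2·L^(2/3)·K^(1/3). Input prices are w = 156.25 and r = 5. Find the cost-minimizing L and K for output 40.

L* = 8, K* = 125

Cost minimization requires the marginal rate of technical substitution to equal the input-price ratio: MP_L/MP_K = w/r.
Here MP_L/MP_K = (2/3)·(K/L)/(1/3) = 2·(K/L). Setting this equal to 156.25/5 = 31.25 gives K = 15.625L.
Substituting into Q = 40: 2·L^(2/3)·(15.625L)^(1/3) = 40.
Solving, L = 8 and K = 125.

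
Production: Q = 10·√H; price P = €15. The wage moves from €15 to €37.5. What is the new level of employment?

From P·MP_H = w with MP_H = 5·H^(-1/2), the labor demand is H(w) = (75/w)^(2).
At w = 15: H = 25. At w = 37.5: H = 4.

H* = 4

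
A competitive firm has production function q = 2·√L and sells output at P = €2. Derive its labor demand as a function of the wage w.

MP_L = (1/2)·2·L^(-1/2) = L^(-1/2).
Setting P·MP_L = w: 2·L^(-1/2) = w.
Solving for L: L^(-1/2) = w/2, so L = (2/w)^(2).

L(w) = 4/w²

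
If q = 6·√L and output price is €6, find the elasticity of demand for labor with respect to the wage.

ε = -2

MP_L = (1/2)·6·L^(-1/2), so P·MP_L = w gives 18·L^(-1/2) = w.
Solving, L(w) = (18/w)^(2). This is a constant-elasticity form: L ∝ w^(−2), so ε = −2.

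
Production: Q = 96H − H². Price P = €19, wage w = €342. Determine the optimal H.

The marginal product of H is MP_H = 96 − 2H.
A price-taking firm hires until the value of the marginal product equals the wage: P·MP_H = w, so 19·(96 − 2H) = 342.
Then 96 − 2H = 18, giving H = 39.

H* = 39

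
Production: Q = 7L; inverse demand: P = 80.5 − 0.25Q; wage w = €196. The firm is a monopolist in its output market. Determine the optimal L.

Marginal revenue from the inverse demand is MR = 80.5 − 0.5Q.
The marginal product is MP_L = 7.
A monopolist hires until marginal revenue product equals the wage: MR·MP_L = w.
(80.5 − 3.5L)·7 = 196, so L = 15.

L* = 15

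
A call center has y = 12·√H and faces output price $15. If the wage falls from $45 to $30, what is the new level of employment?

H* = 9

From P·MP_H = w with MP_H = 6·H^(-1/2), the labor demand is H(w) = (90/w)^(2).
At w = 45: H = 4. At w = 30: H = 9.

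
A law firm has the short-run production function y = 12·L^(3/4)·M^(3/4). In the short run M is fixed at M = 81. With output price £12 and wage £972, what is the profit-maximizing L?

L* = 81

With M = 81, MP_L = (3/4)·12·L^(-1/4)·81^(3/4) = 243·L^(-1/4).
Profit maximization for a price taker requires P·MP_L = w: 12·243·L^(-1/4) = 972.
So L^(-1/4) = 1/3, which gives L = 81.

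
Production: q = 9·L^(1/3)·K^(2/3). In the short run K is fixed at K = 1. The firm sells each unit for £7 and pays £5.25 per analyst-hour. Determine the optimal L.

With K = 1, MP_L = (1/3)·9·L^(-2/3)·1^(2/3) = 3·L^(-2/3).
Profit maximization for a price taker requires P·MP_L = w: 7·3·L^(-2/3) = 5.25.
So L^(-2/3) = 0.25, which gives L = 8.

L* = 8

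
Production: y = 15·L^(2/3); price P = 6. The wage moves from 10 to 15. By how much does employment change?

ΔL = -152

From P·MP_L = w with MP_L = 10·L^(-1/3), the labor demand is L(w) = (60/w)^(3).
At w = 10: L = 216. At w = 15: L = 64.
ΔL = 64 − 216 = -152.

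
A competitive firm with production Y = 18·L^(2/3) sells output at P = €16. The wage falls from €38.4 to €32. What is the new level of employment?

L* = 216

From P·MP_L = w with MP_L = 12·L^(-1/3), the labor demand is L(w) = (192/w)^(3).
At w = 38.4: L = 125. At w = 32: L = 216.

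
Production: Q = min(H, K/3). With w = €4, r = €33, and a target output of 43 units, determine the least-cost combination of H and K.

With a fixed-proportions technology, the cost-minimizing bundle uses no slack in either input: H = K/3 = Q.
So H = 43 and K = 3·43 = 129.

H* = 43, K* = 129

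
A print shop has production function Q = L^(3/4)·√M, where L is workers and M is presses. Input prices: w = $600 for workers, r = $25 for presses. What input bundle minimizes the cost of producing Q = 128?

L* = 16, M* = 256

Cost minimization requires the marginal rate of technical substitution to equal the input-price ratio: MP_L/MP_M = w/r.
Here MP_L/MP_M = (3/4)·(M/L)/(1/2) = 1.5·(M/L). Setting this equal to 600/25 = 24 gives M = 16L.
Substituting into Q = 128: L^(3/4)·(16L)^(1/2) = 128.
Solving, L = 16 and M = 256.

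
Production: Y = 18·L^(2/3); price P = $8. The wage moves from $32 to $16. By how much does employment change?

ΔL = 189

From P·MP_L = w with MP_L = 12·L^(-1/3), the labor demand is L(w) = (96/w)^(3).
At w = 32: L = 27. At w = 16: L = 216.
ΔL = 216 − 27 = 189.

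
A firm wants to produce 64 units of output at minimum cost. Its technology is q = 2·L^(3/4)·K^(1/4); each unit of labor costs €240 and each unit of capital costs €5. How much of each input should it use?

L* = 16, K* = 256

Cost minimization requires the marginal rate of technical substitution to equal the input-price ratio: MP_L/MP_K = w/r.
Here MP_L/MP_K = (3/4)·(K/L)/(1/4) = 3·(K/L). Setting this equal to 240/5 = 48 gives K = 16L.
Substituting into q = 64: 2·L^(3/4)·(16L)^(1/4) = 64.
Solving, L = 16 and K = 256.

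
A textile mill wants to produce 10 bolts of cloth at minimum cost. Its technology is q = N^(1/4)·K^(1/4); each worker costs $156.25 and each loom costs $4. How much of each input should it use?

Cost minimization requires the marginal rate of technical substitution to equal the input-price ratio: MP_N/MP_K = w/r.
Here MP_N/MP_K = (1/4)·(K/N)/(1/4) = (K/N). Setting this equal to 156.25/4 = 39.0625 gives K = 39.0625N.
Substituting into q = 10: N^(1/4)·(39.0625N)^(1/4) = 10.
Solving, N = 16 and K = 625.

N* = 16, K* = 625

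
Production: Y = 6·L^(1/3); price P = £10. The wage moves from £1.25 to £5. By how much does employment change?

From P·MP_L = w with MP_L = 2·L^(-2/3), the labor demand is L(w) = (20/w)^(3/2).
At w = 1.25: L = 64. At w = 5: L = 8.
ΔL = 8 − 64 = -56.

ΔL = -56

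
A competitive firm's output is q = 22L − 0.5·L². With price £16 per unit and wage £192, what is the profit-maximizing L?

L* = 10

The marginal product of L is MP_L = 22 − L.
A price-taking firm hires until the value of the marginal product equals the wage: P·MP_L = w, so 16·(22 − L) = 192.
Then 22 − L = 12, giving L = 10.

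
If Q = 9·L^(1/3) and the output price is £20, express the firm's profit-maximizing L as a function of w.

MP_L = (1/3)·9·L^(-2/3) = 3·L^(-2/3).
Setting P·MP_L = w: 60·L^(-2/3) = w.
Solving for L: L^(-2/3) = w/60, so L = (60/w)^(3/2).

L(w) = (60/w)^(3/2)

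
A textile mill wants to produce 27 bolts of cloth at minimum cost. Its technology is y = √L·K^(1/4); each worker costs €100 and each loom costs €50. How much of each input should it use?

Cost minimization requires the marginal rate of technical substitution to equal the input-price ratio: MP_L/MP_K = w/r.
Here MP_L/MP_K = (1/2)·(K/L)/(1/4) = 2·(K/L). Setting this equal to 100/50 = 2 gives K = L.
Substituting into y = 27: L^(1/2)·(L)^(1/4) = 27.
Solving, L = 81 and K = 81.

L* = 81, K* = 81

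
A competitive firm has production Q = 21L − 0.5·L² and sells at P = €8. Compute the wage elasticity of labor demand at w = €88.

From P·MP_L = w with MP_L = 21 − L, labor demand is L(w) = 21 − w/8.
dL/dw = −1/(8) = -0.125.
At w = 88, L = 10, so ε = (dL/dw)·(w/L) = (-0.125)·(88/10) = -1.1.

ε = -1.1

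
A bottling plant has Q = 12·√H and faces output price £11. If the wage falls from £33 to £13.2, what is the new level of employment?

From P·MP_H = w with MP_H = 6·H^(-1/2), the labor demand is H(w) = (66/w)^(2).
At w = 33: H = 4. At w = 13.2: H = 25.

H* = 25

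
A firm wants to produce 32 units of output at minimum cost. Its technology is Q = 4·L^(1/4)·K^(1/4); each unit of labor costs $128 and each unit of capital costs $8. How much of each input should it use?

Cost minimization requires the marginal rate of technical substitution to equal the input-price ratio: MP_L/MP_K = w/r.
Here MP_L/MP_K = (1/4)·(K/L)/(1/4) = (K/L). Setting this equal to 128/8 = 16 gives K = 16L.
Substituting into Q = 32: 4·L^(1/4)·(16L)^(1/4) = 32.
Solving, L = 16 and K = 256.

L* = 16, K* = 256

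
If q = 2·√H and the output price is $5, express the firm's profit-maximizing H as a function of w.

MP_H = (1/2)·2·H^(-1/2) = H^(-1/2).
Setting P·MP_H = w: 5·H^(-1/2) = w.
Solving for H: H^(-1/2) = w/5, so H = (5/w)^(2).

H(w) = 25/w²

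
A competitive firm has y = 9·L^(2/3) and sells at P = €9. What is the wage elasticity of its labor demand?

MP_L = (2/3)·9·L^(-1/3), so P·MP_L = w gives 54·L^(-1/3) = w.
Solving, L(w) = (54/w)^(3). This is a constant-elasticity form: L ∝ w^(−3), so ε = −3.

ε = -3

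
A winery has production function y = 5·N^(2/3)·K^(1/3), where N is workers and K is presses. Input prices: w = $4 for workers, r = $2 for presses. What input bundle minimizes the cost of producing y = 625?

Cost minimization requires the marginal rate of technical substitution to equal the input-price ratio: MP_N/MP_K = w/r.
Here MP_N/MP_K = (2/3)·(K/N)/(1/3) = 2·(K/N). Setting this equal to 4/2 = 2 gives K = N.
Substituting into y = 625: 5·N^(2/3)·(N)^(1/3) = 625.
Solving, N = 125 and K = 125.

N* = 125, K* = 125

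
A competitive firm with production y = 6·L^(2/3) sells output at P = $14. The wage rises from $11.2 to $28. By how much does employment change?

From P·MP_L = w with MP_L = 4·L^(-1/3), the labor demand is L(w) = (56/w)^(3).
At w = 11.2: L = 125. At w = 28: L = 8.
ΔL = 8 − 125 = -117.

ΔL = -117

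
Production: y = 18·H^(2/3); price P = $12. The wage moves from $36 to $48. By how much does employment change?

ΔH = -37

From P·MP_H = w with MP_H = 12·H^(-1/3), the labor demand is H(w) = (144/w)^(3).
At w = 36: H = 64. At w = 48: H = 27.
ΔH = 27 − 64 = -37.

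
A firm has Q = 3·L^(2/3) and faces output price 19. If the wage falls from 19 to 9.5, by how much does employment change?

ΔL = 56

From P·MP_L = w with MP_L = 2·L^(-1/3), the labor demand is L(w) = (38/w)^(3).
At w = 19: L = 8. At w = 9.5: L = 64.
ΔL = 64 − 8 = 56.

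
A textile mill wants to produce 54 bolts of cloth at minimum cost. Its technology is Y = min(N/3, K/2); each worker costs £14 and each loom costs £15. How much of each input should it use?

With a fixed-proportions technology, the cost-minimizing bundle uses no slack in either input: N/3 = K/2 = Y.
So N = 3·54 = 162 and K = 2·54 = 108.

N* = 162, K* = 108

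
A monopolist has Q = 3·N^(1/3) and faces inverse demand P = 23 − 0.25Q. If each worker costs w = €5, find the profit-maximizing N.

Marginal revenue from the inverse demand is MR = 23 − 0.5Q.
The marginal product is MP_N = N^(-2/3).
A monopolist hires until marginal revenue product equals the wage: MR·MP_N = w.
At N, Q = 3·N^(1/3). Substituting and solving: (23 − 1.5·N^(1/3))·N^(-2/3) = 5 gives N = 8.

N* = 8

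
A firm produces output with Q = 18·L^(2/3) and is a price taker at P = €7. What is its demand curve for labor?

MP_L = (2/3)·18·L^(-1/3) = 12·L^(-1/3).
Setting P·MP_L = w: 84·L^(-1/3) = w.
Solving for L: L^(-1/3) = w/84, so L = (84/w)^(3).

L(w) = 592704/w³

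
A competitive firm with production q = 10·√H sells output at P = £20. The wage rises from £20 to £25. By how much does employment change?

From P·MP_H = w with MP_H = 5·H^(-1/2), the labor demand is H(w) = (100/w)^(2).
At w = 20: H = 25. At w = 25: H = 16.
ΔH = 16 − 25 = -9.

ΔH = -9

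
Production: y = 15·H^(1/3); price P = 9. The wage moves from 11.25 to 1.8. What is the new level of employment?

H* = 125

From P·MP_H = w with MP_H = 5·H^(-2/3), the labor demand is H(w) = (45/w)^(3/2).
At w = 11.25: H = 8. At w = 1.8: H = 125.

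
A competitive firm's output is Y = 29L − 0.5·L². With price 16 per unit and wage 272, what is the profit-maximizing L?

L* = 12

The marginal product of L is MP_L = 29 − L.
A price-taking firm hires until the value of the marginal product equals the wage: P·MP_L = w, so 16·(29 − L) = 272.
Then 29 − L = 17, giving L = 12.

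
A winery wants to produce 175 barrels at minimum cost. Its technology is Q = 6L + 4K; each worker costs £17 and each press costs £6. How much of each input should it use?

The inputs are perfect substitutes, so the firm uses whichever has the lower cost per unit of output.
Cost per unit of output via L is w/6 = 17/6; via K it is r/4 = 1.5. K is cheaper.
Producing Q = 175 with K alone: L = 0, K = 43.75.

L* = 0, K* = 43.75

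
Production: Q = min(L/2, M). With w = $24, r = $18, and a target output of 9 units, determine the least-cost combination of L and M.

With a fixed-proportions technology, the cost-minimizing bundle uses no slack in either input: L/2 = M = Q.
So L = 2·9 = 18 and M = 9.

L* = 18, M* = 9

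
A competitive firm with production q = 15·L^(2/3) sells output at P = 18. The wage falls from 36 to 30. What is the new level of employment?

From P·MP_L = w with MP_L = 10·L^(-1/3), the labor demand is L(w) = (180/w)^(3).
At w = 36: L = 125. At w = 30: L = 216.

L* = 216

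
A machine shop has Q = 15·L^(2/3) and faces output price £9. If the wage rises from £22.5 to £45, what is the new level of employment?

From P·MP_L = w with MP_L = 10·L^(-1/3), the labor demand is L(w) = (90/w)^(3).
At w = 22.5: L = 64. At w = 45: L = 8.

L* = 8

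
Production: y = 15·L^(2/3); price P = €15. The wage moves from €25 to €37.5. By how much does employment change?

ΔL = -152

From P·MP_L = w with MP_L = 10·L^(-1/3), the labor demand is L(w) = (150/w)^(3).
At w = 25: L = 216. At w = 37.5: L = 64.
ΔL = 64 − 216 = -152.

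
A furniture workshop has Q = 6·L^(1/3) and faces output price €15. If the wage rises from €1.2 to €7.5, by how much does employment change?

From P·MP_L = w with MP_L = 2·L^(-2/3), the labor demand is L(w) = (30/w)^(3/2).
At w = 1.2: L = 125. At w = 7.5: L = 8.
ΔL = 8 − 125 = -117.

ΔL = -117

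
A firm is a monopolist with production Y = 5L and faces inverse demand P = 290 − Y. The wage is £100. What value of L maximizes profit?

Marginal revenue from the inverse demand is MR = 290 − 2Y.
The marginal product is MP_L = 5.
A monopolist hires until marginal revenue product equals the wage: MR·MP_L = w.
(290 − 10L)·5 = 100, so L = 27.

L* = 27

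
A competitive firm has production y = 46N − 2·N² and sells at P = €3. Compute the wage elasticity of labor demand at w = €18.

ε = -0.15

From P·MP_N = w with MP_N = 46 − 4N, labor demand is N(w) = (46 − w/3)/4.
dN/dw = −1/(12) = -1/12.
At w = 18, N = 10, so ε = (dN/dw)·(w/N) = (-1/12)·(18/10) = -0.15.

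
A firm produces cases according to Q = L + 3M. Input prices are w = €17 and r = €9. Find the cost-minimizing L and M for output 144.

L* = 0, M* = 48

The inputs are perfect substitutes, so the firm uses whichever has the lower cost per unit of output.
Cost per unit of output via L is 17; via M it is 3. M is cheaper.
Producing Q = 144 with M alone: L = 0, M = 48.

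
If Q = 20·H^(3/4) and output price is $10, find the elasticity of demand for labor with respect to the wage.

ε = -4

MP_H = (3/4)·20·H^(-1/4), so P·MP_H = w gives 150·H^(-1/4) = w.
Solving, H(w) = (150/w)^(4). This is a constant-elasticity form: H ∝ w^(−4), so ε = −4.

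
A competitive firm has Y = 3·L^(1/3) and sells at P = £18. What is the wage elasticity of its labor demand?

MP_L = (1/3)·3·L^(-2/3), so P·MP_L = w gives 18·L^(-2/3) = w.
Solving, L(w) = (18/w)^(3/2). This is a constant-elasticity form: L ∝ w^(−3/2), so ε = −3/2.

ε = -1.5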